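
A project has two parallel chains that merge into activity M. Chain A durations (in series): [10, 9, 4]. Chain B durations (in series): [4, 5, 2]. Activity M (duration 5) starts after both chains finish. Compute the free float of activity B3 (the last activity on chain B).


ES(B3) = sum of predecessors on chain B = 9
EF(B3) = ES + duration = 9 + 2 = 11
Successor of B3 is M. ES(M) = max(sum(A), sum(B)) = max(23, 11) = 23
Free float = ES(successor) - EF(current) = 23 - 11 = 12

12


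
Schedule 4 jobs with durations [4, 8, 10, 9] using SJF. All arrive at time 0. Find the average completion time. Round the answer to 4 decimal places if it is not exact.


SJF order (ascending): [4, 8, 9, 10]
Completion times:
  Job 1: burst=4, C=4
  Job 2: burst=8, C=12
  Job 3: burst=9, C=21
  Job 4: burst=10, C=31
Average completion = 68/4 = 17.0

17.0


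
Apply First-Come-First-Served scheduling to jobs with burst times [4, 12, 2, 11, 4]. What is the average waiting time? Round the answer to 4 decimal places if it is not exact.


FCFS order (as given): [4, 12, 2, 11, 4]
Waiting times:
  Job 1: wait = 0
  Job 2: wait = 4
  Job 3: wait = 16
  Job 4: wait = 18
  Job 5: wait = 29
Sum of waiting times = 67
Average waiting time = 67/5 = 13.4

13.4


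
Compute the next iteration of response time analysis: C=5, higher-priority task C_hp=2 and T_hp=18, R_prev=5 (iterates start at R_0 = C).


R_next = C + ceil(R_prev / T_hp) * C_hp
ceil(5 / 18) = ceil(0.2778) = 1
Interference = 1 * 2 = 2
R_next = 5 + 2 = 7

7


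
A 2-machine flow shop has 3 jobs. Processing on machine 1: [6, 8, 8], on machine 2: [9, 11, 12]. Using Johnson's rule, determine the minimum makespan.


Apply Johnson's rule:
  Group 1 (a <= b): [(1, 6, 9), (2, 8, 11), (3, 8, 12)]
  Group 2 (a > b): []
Optimal job order: [1, 2, 3]
Schedule:
  Job 1: M1 done at 6, M2 done at 15
  Job 2: M1 done at 14, M2 done at 26
  Job 3: M1 done at 22, M2 done at 38
Makespan = 38

38


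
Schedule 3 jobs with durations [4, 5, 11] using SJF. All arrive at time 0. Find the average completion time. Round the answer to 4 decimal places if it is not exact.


SJF order (ascending): [4, 5, 11]
Completion times:
  Job 1: burst=4, C=4
  Job 2: burst=5, C=9
  Job 3: burst=11, C=20
Average completion = 33/3 = 11.0

11.0


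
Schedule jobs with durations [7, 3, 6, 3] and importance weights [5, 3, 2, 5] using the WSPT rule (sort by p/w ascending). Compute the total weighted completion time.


Compute p/w ratios and sort ascending (WSPT): [(3, 5), (3, 3), (7, 5), (6, 2)]
Compute weighted completion times:
  Job (p=3,w=5): C=3, w*C=5*3=15
  Job (p=3,w=3): C=6, w*C=3*6=18
  Job (p=7,w=5): C=13, w*C=5*13=65
  Job (p=6,w=2): C=19, w*C=2*19=38
Total weighted completion time = 136

136


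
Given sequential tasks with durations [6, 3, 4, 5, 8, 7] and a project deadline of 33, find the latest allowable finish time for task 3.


LF(activity 3) = deadline - sum of successor durations
Successors: activities 4 through 6 with durations [5, 8, 7]
Sum of successor durations = 20
LF = 33 - 20 = 13

13


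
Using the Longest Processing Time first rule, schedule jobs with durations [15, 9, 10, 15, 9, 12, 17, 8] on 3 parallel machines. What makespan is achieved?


Sort jobs in decreasing order (LPT): [17, 15, 15, 12, 10, 9, 9, 8]
Assign each job to the least loaded machine:
  Machine 1: jobs [17, 9, 8], load = 34
  Machine 2: jobs [15, 12], load = 27
  Machine 3: jobs [15, 10, 9], load = 34
Makespan = max load = 34

34


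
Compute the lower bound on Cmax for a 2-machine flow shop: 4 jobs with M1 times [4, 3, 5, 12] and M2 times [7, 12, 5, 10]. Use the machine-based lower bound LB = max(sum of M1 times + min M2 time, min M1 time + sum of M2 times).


LB1 = sum(M1 times) + min(M2 times) = 24 + 5 = 29
LB2 = min(M1 times) + sum(M2 times) = 3 + 34 = 37
Lower bound = max(LB1, LB2) = max(29, 37) = 37

37


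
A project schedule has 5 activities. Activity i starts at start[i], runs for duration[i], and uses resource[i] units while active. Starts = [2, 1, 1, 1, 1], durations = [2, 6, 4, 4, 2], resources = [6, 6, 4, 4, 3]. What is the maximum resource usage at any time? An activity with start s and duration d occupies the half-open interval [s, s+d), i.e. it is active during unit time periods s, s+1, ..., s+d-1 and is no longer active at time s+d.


Each activity i is active on [start_i, start_i + duration_i).
Compute total resource usage per time slot:
  t=0: active resources = [], total = 0
  t=1: active resources = [6, 4, 4, 3], total = 17
  t=2: active resources = [6, 6, 4, 4, 3], total = 23
  t=3: active resources = [6, 6, 4, 4], total = 20
  t=4: active resources = [6, 4, 4], total = 14
  t=5: active resources = [6], total = 6
  t=6: active resources = [6], total = 6
Peak resource demand = 23

23


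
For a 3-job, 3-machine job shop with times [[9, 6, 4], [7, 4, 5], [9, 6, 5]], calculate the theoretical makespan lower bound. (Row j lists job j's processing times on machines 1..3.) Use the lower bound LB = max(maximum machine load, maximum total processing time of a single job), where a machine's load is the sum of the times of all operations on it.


Machine loads:
  Machine 1: 9 + 7 + 9 = 25
  Machine 2: 6 + 4 + 6 = 16
  Machine 3: 4 + 5 + 5 = 14
Max machine load = 25
Job totals:
  Job 1: 19
  Job 2: 16
  Job 3: 20
Max job total = 20
Lower bound = max(25, 20) = 25

25


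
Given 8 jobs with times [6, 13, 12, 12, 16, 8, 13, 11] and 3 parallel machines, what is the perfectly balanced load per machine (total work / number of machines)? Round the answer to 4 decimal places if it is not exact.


Total processing time = 6 + 13 + 12 + 12 + 16 + 8 + 13 + 11 = 91
Number of machines = 3
Ideal balanced load = 91 / 3 = 30.3333

30.3333


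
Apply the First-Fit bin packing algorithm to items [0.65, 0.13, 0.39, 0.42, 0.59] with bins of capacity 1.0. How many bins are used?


Place items sequentially using First-Fit:
  Item 0.65 -> new Bin 1
  Item 0.13 -> Bin 1 (now 0.78)
  Item 0.39 -> new Bin 2
  Item 0.42 -> Bin 2 (now 0.81)
  Item 0.59 -> new Bin 3
Total bins used = 3

3


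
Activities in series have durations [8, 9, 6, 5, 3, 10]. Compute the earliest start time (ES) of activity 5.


Activity 5 starts after activities 1 through 4 complete.
Predecessor durations: [8, 9, 6, 5]
ES = 8 + 9 + 6 + 5 = 28

28


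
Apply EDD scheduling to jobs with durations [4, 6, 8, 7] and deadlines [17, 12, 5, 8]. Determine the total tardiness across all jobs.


Sort by due date (EDD order): [(8, 5), (7, 8), (6, 12), (4, 17)]
Compute completion times and tardiness:
  Job 1: p=8, d=5, C=8, tardiness=max(0,8-5)=3
  Job 2: p=7, d=8, C=15, tardiness=max(0,15-8)=7
  Job 3: p=6, d=12, C=21, tardiness=max(0,21-12)=9
  Job 4: p=4, d=17, C=25, tardiness=max(0,25-17)=8
Total tardiness = 27

27


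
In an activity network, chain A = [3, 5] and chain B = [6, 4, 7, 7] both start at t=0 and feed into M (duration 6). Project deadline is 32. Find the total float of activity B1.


Forward pass: ES(B1) = sum of predecessors on chain B = 0
EF = ES + duration = 0 + 6 = 6
Backward pass: LF(M) = deadline = 32; LS(M) = 32 - 6 = 26
LF(B1) = LS(M) - sum(successors on chain B) = 26 - 18 = 8
LS = LF - duration = 8 - 6 = 2
Total float = LS - ES = 2 - 0 = 2

2


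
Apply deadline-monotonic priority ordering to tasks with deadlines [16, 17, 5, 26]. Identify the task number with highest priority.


Sort tasks by relative deadline (ascending):
  Task 3: deadline = 5
  Task 1: deadline = 16
  Task 2: deadline = 17
  Task 4: deadline = 26
Priority order (highest first): [3, 1, 2, 4]
Highest priority task = 3

3


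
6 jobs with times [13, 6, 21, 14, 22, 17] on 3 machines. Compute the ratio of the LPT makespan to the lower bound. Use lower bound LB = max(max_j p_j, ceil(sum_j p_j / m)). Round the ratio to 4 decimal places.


LPT order: [22, 21, 17, 14, 13, 6]
Machine loads after assignment: [28, 34, 31]
LPT makespan = 34
Lower bound = max(max_job, ceil(total/3)) = max(22, 31) = 31
Ratio = 34 / 31 = 1.0968

1.0968


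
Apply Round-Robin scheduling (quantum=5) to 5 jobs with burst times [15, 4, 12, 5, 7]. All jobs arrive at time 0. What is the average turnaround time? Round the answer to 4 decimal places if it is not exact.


Time quantum = 5
Execution trace:
  J1 runs 5 units, time = 5
  J2 runs 4 units, time = 9
  J3 runs 5 units, time = 14
  J4 runs 5 units, time = 19
  J5 runs 5 units, time = 24
  J1 runs 5 units, time = 29
  J3 runs 5 units, time = 34
  J5 runs 2 units, time = 36
  J1 runs 5 units, time = 41
  J3 runs 2 units, time = 43
Finish times: [41, 9, 43, 19, 36]
Average turnaround = 148/5 = 29.6

29.6


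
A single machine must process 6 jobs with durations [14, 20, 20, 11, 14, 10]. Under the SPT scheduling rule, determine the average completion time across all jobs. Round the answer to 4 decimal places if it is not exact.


Sort jobs by processing time (SPT order): [10, 11, 14, 14, 20, 20]
Compute completion times sequentially:
  Job 1: processing = 10, completes at 10
  Job 2: processing = 11, completes at 21
  Job 3: processing = 14, completes at 35
  Job 4: processing = 14, completes at 49
  Job 5: processing = 20, completes at 69
  Job 6: processing = 20, completes at 89
Sum of completion times = 273
Average completion time = 273/6 = 45.5

45.5


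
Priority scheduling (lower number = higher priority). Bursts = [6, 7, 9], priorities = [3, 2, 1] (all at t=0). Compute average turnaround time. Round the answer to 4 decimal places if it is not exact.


Sort by priority (ascending = highest first):
Order: [(1, 9), (2, 7), (3, 6)]
Completion times:
  Priority 1, burst=9, C=9
  Priority 2, burst=7, C=16
  Priority 3, burst=6, C=22
Average turnaround = 47/3 = 15.6667

15.6667


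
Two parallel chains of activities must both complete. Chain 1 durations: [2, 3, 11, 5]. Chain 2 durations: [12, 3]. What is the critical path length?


Path A total = 2 + 3 + 11 + 5 = 21
Path B total = 12 + 3 = 15
Critical path = longest path = max(21, 15) = 21

21


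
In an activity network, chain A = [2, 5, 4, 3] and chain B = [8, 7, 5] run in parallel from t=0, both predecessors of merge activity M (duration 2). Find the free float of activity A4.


ES(A4) = sum of predecessors on chain A = 11
EF(A4) = ES + duration = 11 + 3 = 14
Successor of A4 is M. ES(M) = max(sum(A), sum(B)) = max(14, 20) = 20
Free float = ES(successor) - EF(current) = 20 - 14 = 6

6


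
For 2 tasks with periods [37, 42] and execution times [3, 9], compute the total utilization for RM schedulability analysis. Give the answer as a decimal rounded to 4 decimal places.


Compute individual utilizations (exact fractions):
  Task 1: C/T = 3/37 (approx. 0.0811)
  Task 2: C/T = 9/42 = 3/14 (approx. 0.2143)
Total utilization U = 3/37 + 3/14 = 153/518
Rounded to 4 decimal places: U = 0.2954
RM (Liu & Layland) bound for 2 tasks = 0.828427; compare with U = 153/518 (approx. 0.295367)
U <= bound, so schedulable by RM sufficient condition.

0.2954


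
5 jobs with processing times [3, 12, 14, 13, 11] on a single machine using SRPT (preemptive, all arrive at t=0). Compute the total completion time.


Since all jobs arrive at t=0, SRPT equals SPT ordering.
SPT order: [3, 11, 12, 13, 14]
Completion times:
  Job 1: p=3, C=3
  Job 2: p=11, C=14
  Job 3: p=12, C=26
  Job 4: p=13, C=39
  Job 5: p=14, C=53
Total completion time = 3 + 14 + 26 + 39 + 53 = 135

135


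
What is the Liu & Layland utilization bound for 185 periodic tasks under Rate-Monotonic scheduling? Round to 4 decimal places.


Compute 2^(1/185) = 1.0037537693
Subtract 1: 1.0037537693 - 1 = 0.0037537693
Multiply by n: 185 * 0.0037537693 = 0.6944473205
Round to 4 dp: 0.6944

0.6944


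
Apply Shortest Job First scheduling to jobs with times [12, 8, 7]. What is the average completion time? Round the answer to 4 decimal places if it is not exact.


SJF order (ascending): [7, 8, 12]
Completion times:
  Job 1: burst=7, C=7
  Job 2: burst=8, C=15
  Job 3: burst=12, C=27
Average completion = 49/3 = 16.3333

16.3333


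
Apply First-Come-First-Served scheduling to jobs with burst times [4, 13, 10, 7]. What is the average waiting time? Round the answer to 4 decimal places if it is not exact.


FCFS order (as given): [4, 13, 10, 7]
Waiting times:
  Job 1: wait = 0
  Job 2: wait = 4
  Job 3: wait = 17
  Job 4: wait = 27
Sum of waiting times = 48
Average waiting time = 48/4 = 12.0

12.0


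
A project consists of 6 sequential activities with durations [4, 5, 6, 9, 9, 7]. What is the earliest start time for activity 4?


Activity 4 starts after activities 1 through 3 complete.
Predecessor durations: [4, 5, 6]
ES = 4 + 5 + 6 = 15

15


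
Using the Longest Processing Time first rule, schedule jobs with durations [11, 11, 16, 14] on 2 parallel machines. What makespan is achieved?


Sort jobs in decreasing order (LPT): [16, 14, 11, 11]
Assign each job to the least loaded machine:
  Machine 1: jobs [16, 11], load = 27
  Machine 2: jobs [14, 11], load = 25
Makespan = max load = 27

27


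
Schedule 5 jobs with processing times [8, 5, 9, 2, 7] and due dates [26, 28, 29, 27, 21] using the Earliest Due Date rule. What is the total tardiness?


Sort by due date (EDD order): [(7, 21), (8, 26), (2, 27), (5, 28), (9, 29)]
Compute completion times and tardiness:
  Job 1: p=7, d=21, C=7, tardiness=max(0,7-21)=0
  Job 2: p=8, d=26, C=15, tardiness=max(0,15-26)=0
  Job 3: p=2, d=27, C=17, tardiness=max(0,17-27)=0
  Job 4: p=5, d=28, C=22, tardiness=max(0,22-28)=0
  Job 5: p=9, d=29, C=31, tardiness=max(0,31-29)=2
Total tardiness = 2

2


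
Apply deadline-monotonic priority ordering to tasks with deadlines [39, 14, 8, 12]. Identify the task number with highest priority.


Sort tasks by relative deadline (ascending):
  Task 3: deadline = 8
  Task 4: deadline = 12
  Task 2: deadline = 14
  Task 1: deadline = 39
Priority order (highest first): [3, 4, 2, 1]
Highest priority task = 3

3


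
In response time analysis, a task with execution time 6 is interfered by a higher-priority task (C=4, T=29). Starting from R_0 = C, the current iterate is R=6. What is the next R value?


R_next = C + ceil(R_prev / T_hp) * C_hp
ceil(6 / 29) = ceil(0.2069) = 1
Interference = 1 * 4 = 4
R_next = 6 + 4 = 10

10


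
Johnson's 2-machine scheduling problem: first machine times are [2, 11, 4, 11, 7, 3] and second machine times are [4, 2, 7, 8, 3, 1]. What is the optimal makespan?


Apply Johnson's rule:
  Group 1 (a <= b): [(1, 2, 4), (3, 4, 7)]
  Group 2 (a > b): [(4, 11, 8), (5, 7, 3), (2, 11, 2), (6, 3, 1)]
Optimal job order: [1, 3, 4, 5, 2, 6]
Schedule:
  Job 1: M1 done at 2, M2 done at 6
  Job 3: M1 done at 6, M2 done at 13
  Job 4: M1 done at 17, M2 done at 25
  Job 5: M1 done at 24, M2 done at 28
  Job 2: M1 done at 35, M2 done at 37
  Job 6: M1 done at 38, M2 done at 39
Makespan = 39

39


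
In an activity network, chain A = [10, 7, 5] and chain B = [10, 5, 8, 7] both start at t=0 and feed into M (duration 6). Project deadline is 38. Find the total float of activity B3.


Forward pass: ES(B3) = sum of predecessors on chain B = 15
EF = ES + duration = 15 + 8 = 23
Backward pass: LF(M) = deadline = 38; LS(M) = 38 - 6 = 32
LF(B3) = LS(M) - sum(successors on chain B) = 32 - 7 = 25
LS = LF - duration = 25 - 8 = 17
Total float = LS - ES = 17 - 15 = 2

2


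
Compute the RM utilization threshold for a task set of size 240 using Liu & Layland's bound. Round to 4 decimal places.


Compute 2^(1/240) = 1.0028922879
Subtract 1: 1.0028922879 - 1 = 0.0028922879
Multiply by n: 240 * 0.0028922879 = 0.6941490960
Round to 4 dp: 0.6941

0.6941


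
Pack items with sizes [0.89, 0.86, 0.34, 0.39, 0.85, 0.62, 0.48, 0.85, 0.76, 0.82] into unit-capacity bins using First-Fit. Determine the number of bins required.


Place items sequentially using First-Fit:
  Item 0.89 -> new Bin 1
  Item 0.86 -> new Bin 2
  Item 0.34 -> new Bin 3
  Item 0.39 -> Bin 3 (now 0.73)
  Item 0.85 -> new Bin 4
  Item 0.62 -> new Bin 5
  Item 0.48 -> new Bin 6
  Item 0.85 -> new Bin 7
  Item 0.76 -> new Bin 8
  Item 0.82 -> new Bin 9
Total bins used = 9

9


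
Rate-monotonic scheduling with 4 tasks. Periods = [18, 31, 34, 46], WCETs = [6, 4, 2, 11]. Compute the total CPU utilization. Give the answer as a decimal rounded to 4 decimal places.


Compute individual utilizations (exact fractions):
  Task 1: C/T = 6/18 = 1/3 (approx. 0.3333)
  Task 2: C/T = 4/31 (approx. 0.129)
  Task 3: C/T = 2/34 = 1/17 (approx. 0.0588)
  Task 4: C/T = 11/46 (approx. 0.2391)
Total utilization U = 1/3 + 4/31 + 1/17 + 11/46 = 55295/72726
Rounded to 4 decimal places: U = 0.7603
RM (Liu & Layland) bound for 4 tasks = 0.756828; compare with U = 55295/72726 (approx. 0.760320)
bound < U <= 1, so the RM sufficient condition is not met (inconclusive; an exact test such as response-time analysis is needed).

0.7603


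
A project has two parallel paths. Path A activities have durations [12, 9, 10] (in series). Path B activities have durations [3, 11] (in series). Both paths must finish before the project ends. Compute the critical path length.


Path A total = 12 + 9 + 10 = 31
Path B total = 3 + 11 = 14
Critical path = longest path = max(31, 14) = 31

31


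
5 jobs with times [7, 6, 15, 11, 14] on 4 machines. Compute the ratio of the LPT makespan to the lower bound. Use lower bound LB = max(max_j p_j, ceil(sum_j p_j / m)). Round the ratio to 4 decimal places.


LPT order: [15, 14, 11, 7, 6]
Machine loads after assignment: [15, 14, 11, 13]
LPT makespan = 15
Lower bound = max(max_job, ceil(total/4)) = max(15, 14) = 15
Ratio = 15 / 15 = 1.0

1.0


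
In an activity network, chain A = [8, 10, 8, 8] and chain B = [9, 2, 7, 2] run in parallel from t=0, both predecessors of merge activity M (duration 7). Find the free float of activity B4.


ES(B4) = sum of predecessors on chain B = 18
EF(B4) = ES + duration = 18 + 2 = 20
Successor of B4 is M. ES(M) = max(sum(A), sum(B)) = max(34, 20) = 34
Free float = ES(successor) - EF(current) = 34 - 20 = 14

14


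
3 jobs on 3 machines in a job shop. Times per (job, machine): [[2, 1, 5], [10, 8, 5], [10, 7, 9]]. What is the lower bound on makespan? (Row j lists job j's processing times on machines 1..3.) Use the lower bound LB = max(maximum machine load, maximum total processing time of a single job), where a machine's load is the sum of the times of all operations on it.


Machine loads:
  Machine 1: 2 + 10 + 10 = 22
  Machine 2: 1 + 8 + 7 = 16
  Machine 3: 5 + 5 + 9 = 19
Max machine load = 22
Job totals:
  Job 1: 8
  Job 2: 23
  Job 3: 26
Max job total = 26
Lower bound = max(22, 26) = 26

26


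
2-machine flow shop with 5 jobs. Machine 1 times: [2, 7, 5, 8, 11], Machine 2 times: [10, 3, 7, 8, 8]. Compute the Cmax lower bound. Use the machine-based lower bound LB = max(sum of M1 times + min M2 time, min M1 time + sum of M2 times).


LB1 = sum(M1 times) + min(M2 times) = 33 + 3 = 36
LB2 = min(M1 times) + sum(M2 times) = 2 + 36 = 38
Lower bound = max(LB1, LB2) = max(36, 38) = 38

38


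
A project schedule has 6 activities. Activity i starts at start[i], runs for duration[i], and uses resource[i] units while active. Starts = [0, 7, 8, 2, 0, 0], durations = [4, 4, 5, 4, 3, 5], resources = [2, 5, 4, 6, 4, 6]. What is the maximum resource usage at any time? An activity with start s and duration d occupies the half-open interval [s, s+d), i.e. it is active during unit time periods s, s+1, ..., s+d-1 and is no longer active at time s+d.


Each activity i is active on [start_i, start_i + duration_i).
Compute total resource usage per time slot:
  t=0: active resources = [2, 4, 6], total = 12
  t=1: active resources = [2, 4, 6], total = 12
  t=2: active resources = [2, 6, 4, 6], total = 18
  t=3: active resources = [2, 6, 6], total = 14
  t=4: active resources = [6, 6], total = 12
  t=5: active resources = [6], total = 6
  t=6: active resources = [], total = 0
  t=7: active resources = [5], total = 5
  t=8: active resources = [5, 4], total = 9
  t=9: active resources = [5, 4], total = 9
  t=10: active resources = [5, 4], total = 9
  t=11: active resources = [4], total = 4
  t=12: active resources = [4], total = 4
Peak resource demand = 18

18


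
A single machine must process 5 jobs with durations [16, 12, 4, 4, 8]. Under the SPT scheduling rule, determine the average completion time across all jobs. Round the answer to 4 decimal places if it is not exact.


Sort jobs by processing time (SPT order): [4, 4, 8, 12, 16]
Compute completion times sequentially:
  Job 1: processing = 4, completes at 4
  Job 2: processing = 4, completes at 8
  Job 3: processing = 8, completes at 16
  Job 4: processing = 12, completes at 28
  Job 5: processing = 16, completes at 44
Sum of completion times = 100
Average completion time = 100/5 = 20.0

20.0


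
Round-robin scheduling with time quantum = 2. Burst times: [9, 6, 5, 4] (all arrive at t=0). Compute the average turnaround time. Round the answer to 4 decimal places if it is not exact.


Time quantum = 2
Execution trace:
  J1 runs 2 units, time = 2
  J2 runs 2 units, time = 4
  J3 runs 2 units, time = 6
  J4 runs 2 units, time = 8
  J1 runs 2 units, time = 10
  J2 runs 2 units, time = 12
  J3 runs 2 units, time = 14
  J4 runs 2 units, time = 16
  J1 runs 2 units, time = 18
  J2 runs 2 units, time = 20
  J3 runs 1 units, time = 21
  J1 runs 2 units, time = 23
  J1 runs 1 units, time = 24
Finish times: [24, 20, 21, 16]
Average turnaround = 81/4 = 20.25

20.25


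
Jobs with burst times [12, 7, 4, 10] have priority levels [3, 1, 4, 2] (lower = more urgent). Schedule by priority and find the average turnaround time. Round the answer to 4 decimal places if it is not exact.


Sort by priority (ascending = highest first):
Order: [(1, 7), (2, 10), (3, 12), (4, 4)]
Completion times:
  Priority 1, burst=7, C=7
  Priority 2, burst=10, C=17
  Priority 3, burst=12, C=29
  Priority 4, burst=4, C=33
Average turnaround = 86/4 = 21.5

21.5


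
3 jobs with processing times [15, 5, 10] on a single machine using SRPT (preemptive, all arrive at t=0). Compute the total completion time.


Since all jobs arrive at t=0, SRPT equals SPT ordering.
SPT order: [5, 10, 15]
Completion times:
  Job 1: p=5, C=5
  Job 2: p=10, C=15
  Job 3: p=15, C=30
Total completion time = 5 + 15 + 30 = 50

50


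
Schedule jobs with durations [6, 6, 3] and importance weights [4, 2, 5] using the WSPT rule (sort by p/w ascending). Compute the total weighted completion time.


Compute p/w ratios and sort ascending (WSPT): [(3, 5), (6, 4), (6, 2)]
Compute weighted completion times:
  Job (p=3,w=5): C=3, w*C=5*3=15
  Job (p=6,w=4): C=9, w*C=4*9=36
  Job (p=6,w=2): C=15, w*C=2*15=30
Total weighted completion time = 81

81


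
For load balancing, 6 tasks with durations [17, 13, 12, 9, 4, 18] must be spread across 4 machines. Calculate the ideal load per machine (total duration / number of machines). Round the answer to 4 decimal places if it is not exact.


Total processing time = 17 + 13 + 12 + 9 + 4 + 18 = 73
Number of machines = 4
Ideal balanced load = 73 / 4 = 18.25

18.25


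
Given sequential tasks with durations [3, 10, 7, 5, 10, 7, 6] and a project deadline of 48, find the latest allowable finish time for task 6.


LF(activity 6) = deadline - sum of successor durations
Successors: activities 7 through 7 with durations [6]
Sum of successor durations = 6
LF = 48 - 6 = 42

42


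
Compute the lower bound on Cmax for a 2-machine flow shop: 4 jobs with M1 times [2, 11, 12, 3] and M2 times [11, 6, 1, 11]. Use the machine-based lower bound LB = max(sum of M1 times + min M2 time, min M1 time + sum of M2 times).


LB1 = sum(M1 times) + min(M2 times) = 28 + 1 = 29
LB2 = min(M1 times) + sum(M2 times) = 2 + 29 = 31
Lower bound = max(LB1, LB2) = max(29, 31) = 31

31


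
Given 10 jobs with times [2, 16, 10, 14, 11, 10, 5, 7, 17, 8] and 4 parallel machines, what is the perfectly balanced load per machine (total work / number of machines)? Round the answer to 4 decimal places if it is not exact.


Total processing time = 2 + 16 + 10 + 14 + 11 + 10 + 5 + 7 + 17 + 8 = 100
Number of machines = 4
Ideal balanced load = 100 / 4 = 25.0

25.0


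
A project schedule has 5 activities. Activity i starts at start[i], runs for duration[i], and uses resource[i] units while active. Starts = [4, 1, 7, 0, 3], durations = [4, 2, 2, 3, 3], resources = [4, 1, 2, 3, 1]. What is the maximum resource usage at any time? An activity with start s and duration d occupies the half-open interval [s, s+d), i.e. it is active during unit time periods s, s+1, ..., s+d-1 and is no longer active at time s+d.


Each activity i is active on [start_i, start_i + duration_i).
Compute total resource usage per time slot:
  t=0: active resources = [3], total = 3
  t=1: active resources = [1, 3], total = 4
  t=2: active resources = [1, 3], total = 4
  t=3: active resources = [1], total = 1
  t=4: active resources = [4, 1], total = 5
  t=5: active resources = [4, 1], total = 5
  t=6: active resources = [4], total = 4
  t=7: active resources = [4, 2], total = 6
  t=8: active resources = [2], total = 2
Peak resource demand = 6

6


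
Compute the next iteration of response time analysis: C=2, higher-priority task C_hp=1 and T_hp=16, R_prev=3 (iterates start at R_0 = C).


R_next = C + ceil(R_prev / T_hp) * C_hp
ceil(3 / 16) = ceil(0.1875) = 1
Interference = 1 * 1 = 1
R_next = 2 + 1 = 3
R_next = R_prev, so the iteration has converged (response time = 3).

3


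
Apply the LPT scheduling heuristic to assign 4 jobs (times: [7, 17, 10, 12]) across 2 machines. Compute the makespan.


Sort jobs in decreasing order (LPT): [17, 12, 10, 7]
Assign each job to the least loaded machine:
  Machine 1: jobs [17, 7], load = 24
  Machine 2: jobs [12, 10], load = 22
Makespan = max load = 24

24


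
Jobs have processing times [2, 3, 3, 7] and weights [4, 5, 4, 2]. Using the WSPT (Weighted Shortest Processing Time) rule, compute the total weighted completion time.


Compute p/w ratios and sort ascending (WSPT): [(2, 4), (3, 5), (3, 4), (7, 2)]
Compute weighted completion times:
  Job (p=2,w=4): C=2, w*C=4*2=8
  Job (p=3,w=5): C=5, w*C=5*5=25
  Job (p=3,w=4): C=8, w*C=4*8=32
  Job (p=7,w=2): C=15, w*C=2*15=30
Total weighted completion time = 95

95


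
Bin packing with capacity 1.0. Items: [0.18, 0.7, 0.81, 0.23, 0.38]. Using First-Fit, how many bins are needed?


Place items sequentially using First-Fit:
  Item 0.18 -> new Bin 1
  Item 0.7 -> Bin 1 (now 0.88)
  Item 0.81 -> new Bin 2
  Item 0.23 -> new Bin 3
  Item 0.38 -> Bin 3 (now 0.61)
Total bins used = 3

3


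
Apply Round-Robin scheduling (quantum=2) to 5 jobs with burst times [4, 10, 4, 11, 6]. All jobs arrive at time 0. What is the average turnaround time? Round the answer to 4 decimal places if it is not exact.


Time quantum = 2
Execution trace:
  J1 runs 2 units, time = 2
  J2 runs 2 units, time = 4
  J3 runs 2 units, time = 6
  J4 runs 2 units, time = 8
  J5 runs 2 units, time = 10
  J1 runs 2 units, time = 12
  J2 runs 2 units, time = 14
  J3 runs 2 units, time = 16
  J4 runs 2 units, time = 18
  J5 runs 2 units, time = 20
  J2 runs 2 units, time = 22
  J4 runs 2 units, time = 24
  J5 runs 2 units, time = 26
  J2 runs 2 units, time = 28
  J4 runs 2 units, time = 30
  J2 runs 2 units, time = 32
  J4 runs 2 units, time = 34
  J4 runs 1 units, time = 35
Finish times: [12, 32, 16, 35, 26]
Average turnaround = 121/5 = 24.2

24.2


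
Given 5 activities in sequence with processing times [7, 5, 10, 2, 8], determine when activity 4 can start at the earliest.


Activity 4 starts after activities 1 through 3 complete.
Predecessor durations: [7, 5, 10]
ES = 7 + 5 + 10 = 22

22


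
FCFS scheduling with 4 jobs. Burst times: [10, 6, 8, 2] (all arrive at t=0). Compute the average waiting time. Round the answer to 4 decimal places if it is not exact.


FCFS order (as given): [10, 6, 8, 2]
Waiting times:
  Job 1: wait = 0
  Job 2: wait = 10
  Job 3: wait = 16
  Job 4: wait = 24
Sum of waiting times = 50
Average waiting time = 50/4 = 12.5

12.5


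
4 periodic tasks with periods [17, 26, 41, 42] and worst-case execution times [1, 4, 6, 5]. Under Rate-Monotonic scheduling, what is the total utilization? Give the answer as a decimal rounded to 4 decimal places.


Compute individual utilizations (exact fractions):
  Task 1: C/T = 1/17 (approx. 0.0588)
  Task 2: C/T = 4/26 = 2/13 (approx. 0.1538)
  Task 3: C/T = 6/41 (approx. 0.1463)
  Task 4: C/T = 5/42 (approx. 0.119)
Total utilization U = 1/17 + 2/13 + 6/41 + 5/42 = 181931/380562
Rounded to 4 decimal places: U = 0.4781
RM (Liu & Layland) bound for 4 tasks = 0.756828; compare with U = 181931/380562 (approx. 0.478059)
U <= bound, so schedulable by RM sufficient condition.

0.4781


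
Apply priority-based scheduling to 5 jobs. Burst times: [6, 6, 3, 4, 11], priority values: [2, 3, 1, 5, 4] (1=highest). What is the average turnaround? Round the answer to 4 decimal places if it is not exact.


Sort by priority (ascending = highest first):
Order: [(1, 3), (2, 6), (3, 6), (4, 11), (5, 4)]
Completion times:
  Priority 1, burst=3, C=3
  Priority 2, burst=6, C=9
  Priority 3, burst=6, C=15
  Priority 4, burst=11, C=26
  Priority 5, burst=4, C=30
Average turnaround = 83/5 = 16.6

16.6


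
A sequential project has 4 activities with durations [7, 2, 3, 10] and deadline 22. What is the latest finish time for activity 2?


LF(activity 2) = deadline - sum of successor durations
Successors: activities 3 through 4 with durations [3, 10]
Sum of successor durations = 13
LF = 22 - 13 = 9

9


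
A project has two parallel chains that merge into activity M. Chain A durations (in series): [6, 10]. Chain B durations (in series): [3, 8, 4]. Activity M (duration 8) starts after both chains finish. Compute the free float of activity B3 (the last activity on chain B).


ES(B3) = sum of predecessors on chain B = 11
EF(B3) = ES + duration = 11 + 4 = 15
Successor of B3 is M. ES(M) = max(sum(A), sum(B)) = max(16, 15) = 16
Free float = ES(successor) - EF(current) = 16 - 15 = 1

1


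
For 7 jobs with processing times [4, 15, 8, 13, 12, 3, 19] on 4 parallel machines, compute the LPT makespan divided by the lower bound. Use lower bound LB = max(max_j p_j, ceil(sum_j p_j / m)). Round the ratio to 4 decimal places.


LPT order: [19, 15, 13, 12, 8, 4, 3]
Machine loads after assignment: [19, 18, 17, 20]
LPT makespan = 20
Lower bound = max(max_job, ceil(total/4)) = max(19, 19) = 19
Ratio = 20 / 19 = 1.0526

1.0526


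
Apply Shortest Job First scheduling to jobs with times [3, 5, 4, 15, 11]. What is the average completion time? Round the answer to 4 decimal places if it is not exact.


SJF order (ascending): [3, 4, 5, 11, 15]
Completion times:
  Job 1: burst=3, C=3
  Job 2: burst=4, C=7
  Job 3: burst=5, C=12
  Job 4: burst=11, C=23
  Job 5: burst=15, C=38
Average completion = 83/5 = 16.6

16.6


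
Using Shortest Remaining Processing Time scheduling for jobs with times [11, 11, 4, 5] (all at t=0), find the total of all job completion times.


Since all jobs arrive at t=0, SRPT equals SPT ordering.
SPT order: [4, 5, 11, 11]
Completion times:
  Job 1: p=4, C=4
  Job 2: p=5, C=9
  Job 3: p=11, C=20
  Job 4: p=11, C=31
Total completion time = 4 + 9 + 20 + 31 = 64

64


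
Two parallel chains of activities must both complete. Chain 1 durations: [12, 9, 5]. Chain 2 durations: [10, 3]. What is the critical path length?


Path A total = 12 + 9 + 5 = 26
Path B total = 10 + 3 = 13
Critical path = longest path = max(26, 13) = 26

26


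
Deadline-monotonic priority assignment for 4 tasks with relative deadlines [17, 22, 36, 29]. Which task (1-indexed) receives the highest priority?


Sort tasks by relative deadline (ascending):
  Task 1: deadline = 17
  Task 2: deadline = 22
  Task 4: deadline = 29
  Task 3: deadline = 36
Priority order (highest first): [1, 2, 4, 3]
Highest priority task = 1

1


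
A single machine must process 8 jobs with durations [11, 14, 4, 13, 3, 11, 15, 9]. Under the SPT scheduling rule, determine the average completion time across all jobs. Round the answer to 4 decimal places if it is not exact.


Sort jobs by processing time (SPT order): [3, 4, 9, 11, 11, 13, 14, 15]
Compute completion times sequentially:
  Job 1: processing = 3, completes at 3
  Job 2: processing = 4, completes at 7
  Job 3: processing = 9, completes at 16
  Job 4: processing = 11, completes at 27
  Job 5: processing = 11, completes at 38
  Job 6: processing = 13, completes at 51
  Job 7: processing = 14, completes at 65
  Job 8: processing = 15, completes at 80
Sum of completion times = 287
Average completion time = 287/8 = 35.875

35.875


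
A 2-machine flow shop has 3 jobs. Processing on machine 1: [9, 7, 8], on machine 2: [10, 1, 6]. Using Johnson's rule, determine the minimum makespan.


Apply Johnson's rule:
  Group 1 (a <= b): [(1, 9, 10)]
  Group 2 (a > b): [(3, 8, 6), (2, 7, 1)]
Optimal job order: [1, 3, 2]
Schedule:
  Job 1: M1 done at 9, M2 done at 19
  Job 3: M1 done at 17, M2 done at 25
  Job 2: M1 done at 24, M2 done at 26
Makespan = 26

26


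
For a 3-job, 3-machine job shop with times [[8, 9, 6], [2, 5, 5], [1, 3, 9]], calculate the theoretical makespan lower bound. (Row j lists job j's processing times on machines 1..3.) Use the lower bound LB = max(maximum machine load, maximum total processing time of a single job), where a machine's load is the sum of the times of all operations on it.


Machine loads:
  Machine 1: 8 + 2 + 1 = 11
  Machine 2: 9 + 5 + 3 = 17
  Machine 3: 6 + 5 + 9 = 20
Max machine load = 20
Job totals:
  Job 1: 23
  Job 2: 12
  Job 3: 13
Max job total = 23
Lower bound = max(20, 23) = 23

23


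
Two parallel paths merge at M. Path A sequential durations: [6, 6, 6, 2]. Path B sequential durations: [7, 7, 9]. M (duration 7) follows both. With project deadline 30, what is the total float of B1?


Forward pass: ES(B1) = sum of predecessors on chain B = 0
EF = ES + duration = 0 + 7 = 7
Backward pass: LF(M) = deadline = 30; LS(M) = 30 - 7 = 23
LF(B1) = LS(M) - sum(successors on chain B) = 23 - 16 = 7
LS = LF - duration = 7 - 7 = 0
Total float = LS - ES = 0 - 0 = 0

0


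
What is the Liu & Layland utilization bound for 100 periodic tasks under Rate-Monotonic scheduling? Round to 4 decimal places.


Compute 2^(1/100) = 1.0069555501
Subtract 1: 1.0069555501 - 1 = 0.0069555501
Multiply by n: 100 * 0.0069555501 = 0.6955550100
Round to 4 dp: 0.6956

0.6956


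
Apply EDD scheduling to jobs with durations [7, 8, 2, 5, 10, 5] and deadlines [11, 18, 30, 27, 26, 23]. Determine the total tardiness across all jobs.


Sort by due date (EDD order): [(7, 11), (8, 18), (5, 23), (10, 26), (5, 27), (2, 30)]
Compute completion times and tardiness:
  Job 1: p=7, d=11, C=7, tardiness=max(0,7-11)=0
  Job 2: p=8, d=18, C=15, tardiness=max(0,15-18)=0
  Job 3: p=5, d=23, C=20, tardiness=max(0,20-23)=0
  Job 4: p=10, d=26, C=30, tardiness=max(0,30-26)=4
  Job 5: p=5, d=27, C=35, tardiness=max(0,35-27)=8
  Job 6: p=2, d=30, C=37, tardiness=max(0,37-30)=7
Total tardiness = 19

19


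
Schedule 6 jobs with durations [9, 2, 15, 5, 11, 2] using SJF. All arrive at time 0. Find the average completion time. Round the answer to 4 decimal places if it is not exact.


SJF order (ascending): [2, 2, 5, 9, 11, 15]
Completion times:
  Job 1: burst=2, C=2
  Job 2: burst=2, C=4
  Job 3: burst=5, C=9
  Job 4: burst=9, C=18
  Job 5: burst=11, C=29
  Job 6: burst=15, C=44
Average completion = 106/6 = 17.6667

17.6667


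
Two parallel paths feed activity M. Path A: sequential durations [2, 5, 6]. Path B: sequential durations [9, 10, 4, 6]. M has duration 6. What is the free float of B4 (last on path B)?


ES(B4) = sum of predecessors on chain B = 23
EF(B4) = ES + duration = 23 + 6 = 29
Successor of B4 is M. ES(M) = max(sum(A), sum(B)) = max(13, 29) = 29
Free float = ES(successor) - EF(current) = 29 - 29 = 0

0


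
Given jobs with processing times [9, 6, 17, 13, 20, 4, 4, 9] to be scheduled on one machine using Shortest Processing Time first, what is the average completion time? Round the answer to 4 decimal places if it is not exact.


Sort jobs by processing time (SPT order): [4, 4, 6, 9, 9, 13, 17, 20]
Compute completion times sequentially:
  Job 1: processing = 4, completes at 4
  Job 2: processing = 4, completes at 8
  Job 3: processing = 6, completes at 14
  Job 4: processing = 9, completes at 23
  Job 5: processing = 9, completes at 32
  Job 6: processing = 13, completes at 45
  Job 7: processing = 17, completes at 62
  Job 8: processing = 20, completes at 82
Sum of completion times = 270
Average completion time = 270/8 = 33.75

33.75


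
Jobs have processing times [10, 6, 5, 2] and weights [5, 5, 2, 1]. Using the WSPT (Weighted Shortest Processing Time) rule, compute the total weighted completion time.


Compute p/w ratios and sort ascending (WSPT): [(6, 5), (10, 5), (2, 1), (5, 2)]
Compute weighted completion times:
  Job (p=6,w=5): C=6, w*C=5*6=30
  Job (p=10,w=5): C=16, w*C=5*16=80
  Job (p=2,w=1): C=18, w*C=1*18=18
  Job (p=5,w=2): C=23, w*C=2*23=46
Total weighted completion time = 174

174


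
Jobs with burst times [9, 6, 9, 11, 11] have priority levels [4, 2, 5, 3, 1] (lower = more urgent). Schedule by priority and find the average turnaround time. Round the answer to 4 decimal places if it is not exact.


Sort by priority (ascending = highest first):
Order: [(1, 11), (2, 6), (3, 11), (4, 9), (5, 9)]
Completion times:
  Priority 1, burst=11, C=11
  Priority 2, burst=6, C=17
  Priority 3, burst=11, C=28
  Priority 4, burst=9, C=37
  Priority 5, burst=9, C=46
Average turnaround = 139/5 = 27.8

27.8


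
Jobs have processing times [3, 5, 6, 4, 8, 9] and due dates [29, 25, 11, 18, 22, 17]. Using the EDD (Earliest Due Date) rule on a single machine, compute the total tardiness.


Sort by due date (EDD order): [(6, 11), (9, 17), (4, 18), (8, 22), (5, 25), (3, 29)]
Compute completion times and tardiness:
  Job 1: p=6, d=11, C=6, tardiness=max(0,6-11)=0
  Job 2: p=9, d=17, C=15, tardiness=max(0,15-17)=0
  Job 3: p=4, d=18, C=19, tardiness=max(0,19-18)=1
  Job 4: p=8, d=22, C=27, tardiness=max(0,27-22)=5
  Job 5: p=5, d=25, C=32, tardiness=max(0,32-25)=7
  Job 6: p=3, d=29, C=35, tardiness=max(0,35-29)=6
Total tardiness = 19

19


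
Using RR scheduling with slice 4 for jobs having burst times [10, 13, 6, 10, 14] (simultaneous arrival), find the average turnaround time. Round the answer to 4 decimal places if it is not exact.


Time quantum = 4
Execution trace:
  J1 runs 4 units, time = 4
  J2 runs 4 units, time = 8
  J3 runs 4 units, time = 12
  J4 runs 4 units, time = 16
  J5 runs 4 units, time = 20
  J1 runs 4 units, time = 24
  J2 runs 4 units, time = 28
  J3 runs 2 units, time = 30
  J4 runs 4 units, time = 34
  J5 runs 4 units, time = 38
  J1 runs 2 units, time = 40
  J2 runs 4 units, time = 44
  J4 runs 2 units, time = 46
  J5 runs 4 units, time = 50
  J2 runs 1 units, time = 51
  J5 runs 2 units, time = 53
Finish times: [40, 51, 30, 46, 53]
Average turnaround = 220/5 = 44.0

44.0


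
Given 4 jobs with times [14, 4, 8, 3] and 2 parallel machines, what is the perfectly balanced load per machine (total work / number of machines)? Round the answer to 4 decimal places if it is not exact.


Total processing time = 14 + 4 + 8 + 3 = 29
Number of machines = 2
Ideal balanced load = 29 / 2 = 14.5

14.5


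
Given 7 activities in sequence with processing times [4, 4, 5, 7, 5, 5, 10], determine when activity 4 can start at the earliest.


Activity 4 starts after activities 1 through 3 complete.
Predecessor durations: [4, 4, 5]
ES = 4 + 4 + 5 = 13

13


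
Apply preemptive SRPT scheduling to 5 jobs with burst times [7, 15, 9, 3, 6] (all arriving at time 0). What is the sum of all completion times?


Since all jobs arrive at t=0, SRPT equals SPT ordering.
SPT order: [3, 6, 7, 9, 15]
Completion times:
  Job 1: p=3, C=3
  Job 2: p=6, C=9
  Job 3: p=7, C=16
  Job 4: p=9, C=25
  Job 5: p=15, C=40
Total completion time = 3 + 9 + 16 + 25 + 40 = 93

93


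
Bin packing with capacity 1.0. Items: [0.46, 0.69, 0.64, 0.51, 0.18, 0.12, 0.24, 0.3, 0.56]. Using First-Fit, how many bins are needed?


Place items sequentially using First-Fit:
  Item 0.46 -> new Bin 1
  Item 0.69 -> new Bin 2
  Item 0.64 -> new Bin 3
  Item 0.51 -> Bin 1 (now 0.97)
  Item 0.18 -> Bin 2 (now 0.87)
  Item 0.12 -> Bin 2 (now 0.99)
  Item 0.24 -> Bin 3 (now 0.88)
  Item 0.3 -> new Bin 4
  Item 0.56 -> Bin 4 (now 0.86)
Total bins used = 4

4
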